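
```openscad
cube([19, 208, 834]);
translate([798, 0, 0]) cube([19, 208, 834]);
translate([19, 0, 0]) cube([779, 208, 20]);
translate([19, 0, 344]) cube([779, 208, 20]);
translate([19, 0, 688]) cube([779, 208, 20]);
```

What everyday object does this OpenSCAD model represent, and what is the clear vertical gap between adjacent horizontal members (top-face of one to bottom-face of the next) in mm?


A bookshelf. The clear shelf gap is 324 mm.

Two tall side panels with 3 horizontal boards between them — a bookshelf. The first two shelf undersides are at z = 0 and z = 344; with shelf thickness 20, the clear gap is 344 − 0 − 20 = 324 mm.


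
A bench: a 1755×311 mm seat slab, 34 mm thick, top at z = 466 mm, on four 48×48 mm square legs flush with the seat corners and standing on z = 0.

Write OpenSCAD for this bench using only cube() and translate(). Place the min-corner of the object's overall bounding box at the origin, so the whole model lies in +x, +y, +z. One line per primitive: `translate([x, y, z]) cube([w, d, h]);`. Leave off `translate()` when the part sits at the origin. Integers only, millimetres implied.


// leg_h = 466 − 34 = 432
translate([0, 0, 432]) cube([1755, 311, 34]);
cube([48, 48, 432]);
translate([0, 263, 0]) cube([48, 48, 432]);
translate([1707, 0, 0]) cube([48, 48, 432]);
translate([1707, 263, 0]) cube([48, 48, 432]);


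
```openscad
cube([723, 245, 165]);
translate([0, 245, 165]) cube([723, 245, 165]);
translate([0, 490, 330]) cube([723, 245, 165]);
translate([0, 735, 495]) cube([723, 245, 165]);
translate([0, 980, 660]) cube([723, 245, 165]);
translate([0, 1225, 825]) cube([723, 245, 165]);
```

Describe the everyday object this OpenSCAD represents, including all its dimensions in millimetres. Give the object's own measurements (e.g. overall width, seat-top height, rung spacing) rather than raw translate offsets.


A straight staircase of 6 solid steps. Each step is 723 mm wide (x), 245 mm deep (y, the going) and 165 mm tall (the rise). The first step rests on the floor; each subsequent step sits one going further in +y and one rise higher in +z, directly behind and above the previous step with no overlap.


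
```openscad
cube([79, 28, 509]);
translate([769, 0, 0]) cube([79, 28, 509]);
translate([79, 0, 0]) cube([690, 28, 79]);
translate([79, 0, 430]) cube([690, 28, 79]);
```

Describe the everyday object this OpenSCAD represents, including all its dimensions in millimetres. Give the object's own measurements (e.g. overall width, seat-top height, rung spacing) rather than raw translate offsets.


A rectangular picture frame lying in the x–z plane (depth along y). The opening is 690 mm wide (x) by 351 mm tall (z), surrounded by a border 79 mm wide on all four sides. The frame is 28 mm deep and is made of two full-height vertical stiles with two horizontal rails fitted between them.


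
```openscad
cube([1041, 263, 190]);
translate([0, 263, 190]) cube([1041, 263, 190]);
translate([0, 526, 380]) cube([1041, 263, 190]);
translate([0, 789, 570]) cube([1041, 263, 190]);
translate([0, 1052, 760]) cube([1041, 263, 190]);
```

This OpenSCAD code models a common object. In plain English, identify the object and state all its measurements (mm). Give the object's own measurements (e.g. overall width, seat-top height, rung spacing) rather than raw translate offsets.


A straight staircase of 5 solid steps. Each step is 1041 mm wide (x), 263 mm deep (y, the going) and 190 mm tall (the rise). The first step rests on the floor; each subsequent step sits one going further in +y and one rise higher in +z, directly behind and above the previous step with no overlap.


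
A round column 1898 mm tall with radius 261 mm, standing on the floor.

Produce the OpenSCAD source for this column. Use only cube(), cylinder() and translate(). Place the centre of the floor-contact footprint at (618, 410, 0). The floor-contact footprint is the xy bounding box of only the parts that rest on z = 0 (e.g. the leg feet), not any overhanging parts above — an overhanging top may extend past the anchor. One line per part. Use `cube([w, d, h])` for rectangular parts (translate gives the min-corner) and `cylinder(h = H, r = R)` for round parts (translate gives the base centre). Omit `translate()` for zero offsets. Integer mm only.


translate([618, 410, 0]) cylinder(h = 1898, r = 261);


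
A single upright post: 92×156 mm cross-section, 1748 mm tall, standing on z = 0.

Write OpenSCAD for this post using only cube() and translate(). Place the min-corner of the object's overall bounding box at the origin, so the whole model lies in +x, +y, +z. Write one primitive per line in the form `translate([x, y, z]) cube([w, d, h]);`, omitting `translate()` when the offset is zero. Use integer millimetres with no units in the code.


cube([92, 156, 1748]);


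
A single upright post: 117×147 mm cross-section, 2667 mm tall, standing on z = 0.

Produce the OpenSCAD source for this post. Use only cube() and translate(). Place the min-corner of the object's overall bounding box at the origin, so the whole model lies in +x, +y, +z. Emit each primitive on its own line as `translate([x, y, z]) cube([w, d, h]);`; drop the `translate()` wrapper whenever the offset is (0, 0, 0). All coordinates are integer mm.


cube([117, 147, 2667]);


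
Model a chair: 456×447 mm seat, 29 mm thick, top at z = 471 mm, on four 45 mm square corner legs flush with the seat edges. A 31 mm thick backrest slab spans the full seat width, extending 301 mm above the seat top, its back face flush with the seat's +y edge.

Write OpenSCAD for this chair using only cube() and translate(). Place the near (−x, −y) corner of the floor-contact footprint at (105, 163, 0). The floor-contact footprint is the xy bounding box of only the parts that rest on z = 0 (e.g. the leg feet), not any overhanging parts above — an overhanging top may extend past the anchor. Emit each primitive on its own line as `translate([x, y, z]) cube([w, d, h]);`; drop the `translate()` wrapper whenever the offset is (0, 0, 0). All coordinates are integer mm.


translate([105, 163, 442]) cube([456, 447, 29]);
translate([105, 163, 0]) cube([45, 45, 442]);
translate([516, 163, 0]) cube([45, 45, 442]);
translate([105, 565, 0]) cube([45, 45, 442]);
translate([516, 565, 0]) cube([45, 45, 442]);
translate([105, 579, 471]) cube([456, 31, 301]);


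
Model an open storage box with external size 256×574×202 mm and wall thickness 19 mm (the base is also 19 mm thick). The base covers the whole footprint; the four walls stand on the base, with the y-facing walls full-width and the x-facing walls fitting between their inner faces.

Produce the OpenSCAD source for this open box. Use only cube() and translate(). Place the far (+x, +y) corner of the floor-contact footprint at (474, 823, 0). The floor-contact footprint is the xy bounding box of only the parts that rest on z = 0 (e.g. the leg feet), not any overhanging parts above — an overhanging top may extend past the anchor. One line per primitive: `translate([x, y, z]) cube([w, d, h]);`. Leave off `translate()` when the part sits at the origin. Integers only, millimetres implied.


translate([218, 249, 0]) cube([256, 574, 19]);
translate([218, 249, 19]) cube([256, 19, 183]);
translate([218, 804, 19]) cube([256, 19, 183]);
translate([218, 268, 19]) cube([19, 536, 183]);
translate([455, 268, 19]) cube([19, 536, 183]);


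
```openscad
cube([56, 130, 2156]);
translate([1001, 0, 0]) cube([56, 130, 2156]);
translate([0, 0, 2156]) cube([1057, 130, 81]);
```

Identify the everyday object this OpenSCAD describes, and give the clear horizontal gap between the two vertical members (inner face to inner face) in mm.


A door frame. The clear opening width is 945 mm.

Two 2156 mm tall posts with a header on top — a door frame. The left jamb is 56 mm wide at x = 0; the right jamb starts at x = 1001. The clear opening is 1001 − 56 = 945 mm.


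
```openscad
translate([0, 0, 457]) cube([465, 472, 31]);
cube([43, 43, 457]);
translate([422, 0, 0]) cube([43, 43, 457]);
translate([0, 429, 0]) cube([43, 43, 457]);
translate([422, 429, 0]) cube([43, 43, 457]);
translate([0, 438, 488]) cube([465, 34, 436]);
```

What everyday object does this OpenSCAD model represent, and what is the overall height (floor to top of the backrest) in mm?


A chair. The overall height is 924 mm.

A slab on four corner posts with a tall panel at the back — a chair. The seat slab sits at z = 457 with thickness 31, and the 436 mm backrest starts at the seat top, so the overall height is 457 + 31 + 436 = 924 mm.


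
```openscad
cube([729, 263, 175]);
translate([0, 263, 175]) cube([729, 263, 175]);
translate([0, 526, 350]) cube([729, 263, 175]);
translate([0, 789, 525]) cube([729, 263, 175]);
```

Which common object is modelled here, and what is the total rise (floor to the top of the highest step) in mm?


A staircase. The total rise is 700 mm.

4 identical blocks, each offset up and back from the previous — a staircase. Each step is 175 mm tall and there are 4 of them, so the total rise is 4 × 175 = 700 mm.


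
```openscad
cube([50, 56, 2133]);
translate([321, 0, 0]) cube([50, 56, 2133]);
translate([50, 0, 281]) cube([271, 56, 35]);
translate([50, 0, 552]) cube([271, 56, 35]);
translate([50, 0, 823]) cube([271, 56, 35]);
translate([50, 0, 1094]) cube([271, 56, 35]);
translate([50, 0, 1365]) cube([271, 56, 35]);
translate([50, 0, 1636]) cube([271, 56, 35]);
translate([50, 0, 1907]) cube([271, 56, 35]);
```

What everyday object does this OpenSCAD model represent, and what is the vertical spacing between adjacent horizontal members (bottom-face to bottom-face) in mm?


A ladder. The rung spacing is 271 mm.

Two tall 50×56 posts with 7 short bars between them — a ladder. Adjacent rungs sit at z = 281 and z = 552, so the spacing is 552 − 281 = 271 mm.


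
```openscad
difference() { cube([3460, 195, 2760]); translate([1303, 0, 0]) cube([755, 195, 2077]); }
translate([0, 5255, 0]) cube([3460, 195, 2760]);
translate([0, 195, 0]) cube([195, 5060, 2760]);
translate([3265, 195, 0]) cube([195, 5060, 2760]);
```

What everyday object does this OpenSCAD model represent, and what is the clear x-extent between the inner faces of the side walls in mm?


A single room. The interior width is 3070 mm.

Four walls enclosing a rectangle with a door in the front wall — a room. Outside width 3460 minus two 195 mm walls gives 3070 mm.


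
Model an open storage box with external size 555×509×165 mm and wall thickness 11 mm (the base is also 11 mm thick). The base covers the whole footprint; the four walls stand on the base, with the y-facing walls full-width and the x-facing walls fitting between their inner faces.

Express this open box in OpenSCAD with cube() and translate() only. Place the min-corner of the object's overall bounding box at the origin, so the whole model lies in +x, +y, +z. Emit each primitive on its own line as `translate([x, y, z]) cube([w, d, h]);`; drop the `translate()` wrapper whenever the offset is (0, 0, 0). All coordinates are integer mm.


cube([555, 509, 11]);
translate([0, 0, 11]) cube([555, 11, 154]);
translate([0, 498, 11]) cube([555, 11, 154]);
translate([0, 11, 11]) cube([11, 487, 154]);
translate([544, 11, 11]) cube([11, 487, 154]);


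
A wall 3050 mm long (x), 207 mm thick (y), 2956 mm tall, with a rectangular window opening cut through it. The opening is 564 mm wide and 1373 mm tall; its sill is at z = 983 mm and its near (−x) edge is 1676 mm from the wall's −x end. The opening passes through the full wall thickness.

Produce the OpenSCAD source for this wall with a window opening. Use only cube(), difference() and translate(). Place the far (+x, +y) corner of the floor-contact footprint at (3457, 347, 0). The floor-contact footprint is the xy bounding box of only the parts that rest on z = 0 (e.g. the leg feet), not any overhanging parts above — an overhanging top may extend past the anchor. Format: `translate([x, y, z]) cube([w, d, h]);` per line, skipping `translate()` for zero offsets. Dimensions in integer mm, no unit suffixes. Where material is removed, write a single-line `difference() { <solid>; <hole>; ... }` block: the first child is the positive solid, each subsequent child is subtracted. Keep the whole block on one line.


difference() { translate([407, 140, 0]) cube([3050, 207, 2956]); translate([2083, 140, 983]) cube([564, 207, 1373]); }


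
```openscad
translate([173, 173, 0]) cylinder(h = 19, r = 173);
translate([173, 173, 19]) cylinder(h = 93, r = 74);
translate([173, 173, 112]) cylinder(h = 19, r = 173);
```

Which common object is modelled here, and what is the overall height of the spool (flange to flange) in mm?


A spool. The overall height is 131 mm.

Three coaxial cylinders, large–small–large — a spool. Two 19 mm flanges and a 93 mm core give 19 + 93 + 19 = 131 mm.


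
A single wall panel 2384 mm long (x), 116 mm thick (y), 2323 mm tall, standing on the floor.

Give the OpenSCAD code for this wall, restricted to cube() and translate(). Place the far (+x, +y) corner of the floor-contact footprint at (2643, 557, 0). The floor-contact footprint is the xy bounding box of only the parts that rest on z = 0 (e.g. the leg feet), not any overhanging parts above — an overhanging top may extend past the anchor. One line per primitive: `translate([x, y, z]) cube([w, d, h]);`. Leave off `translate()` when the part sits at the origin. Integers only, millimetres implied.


translate([259, 441, 0]) cube([2384, 116, 2323]);


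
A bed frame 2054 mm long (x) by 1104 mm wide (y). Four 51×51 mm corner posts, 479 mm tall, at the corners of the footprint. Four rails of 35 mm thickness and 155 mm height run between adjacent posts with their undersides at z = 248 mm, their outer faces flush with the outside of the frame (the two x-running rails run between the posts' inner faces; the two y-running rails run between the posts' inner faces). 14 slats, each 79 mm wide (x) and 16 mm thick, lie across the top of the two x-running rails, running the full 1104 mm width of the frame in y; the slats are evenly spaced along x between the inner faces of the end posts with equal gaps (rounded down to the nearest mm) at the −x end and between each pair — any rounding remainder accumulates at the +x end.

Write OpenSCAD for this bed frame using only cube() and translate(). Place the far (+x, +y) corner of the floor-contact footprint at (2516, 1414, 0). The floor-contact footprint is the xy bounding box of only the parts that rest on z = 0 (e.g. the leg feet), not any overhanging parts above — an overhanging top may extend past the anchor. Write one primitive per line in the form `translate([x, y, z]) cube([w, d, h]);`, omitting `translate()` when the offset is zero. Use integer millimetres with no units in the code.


// slat z = rail_z + rail_h = 248 + 155 = 403
// slat gap = ⌊(1952 − 14·79) / 15⌋ = 56
translate([462, 310, 0]) cube([51, 51, 479]);
translate([462, 1363, 0]) cube([51, 51, 479]);
translate([2465, 310, 0]) cube([51, 51, 479]);
translate([2465, 1363, 0]) cube([51, 51, 479]);
translate([513, 310, 248]) cube([1952, 35, 155]);
translate([513, 1379, 248]) cube([1952, 35, 155]);
translate([462, 361, 248]) cube([35, 1002, 155]);
translate([2481, 361, 248]) cube([35, 1002, 155]);
translate([569, 310, 403]) cube([79, 1104, 16]);
translate([704, 310, 403]) cube([79, 1104, 16]);
translate([839, 310, 403]) cube([79, 1104, 16]);
translate([974, 310, 403]) cube([79, 1104, 16]);
translate([1109, 310, 403]) cube([79, 1104, 16]);
translate([1244, 310, 403]) cube([79, 1104, 16]);
translate([1379, 310, 403]) cube([79, 1104, 16]);
translate([1514, 310, 403]) cube([79, 1104, 16]);
translate([1649, 310, 403]) cube([79, 1104, 16]);
translate([1784, 310, 403]) cube([79, 1104, 16]);
translate([1919, 310, 403]) cube([79, 1104, 16]);
translate([2054, 310, 403]) cube([79, 1104, 16]);
translate([2189, 310, 403]) cube([79, 1104, 16]);
translate([2324, 310, 403]) cube([79, 1104, 16]);


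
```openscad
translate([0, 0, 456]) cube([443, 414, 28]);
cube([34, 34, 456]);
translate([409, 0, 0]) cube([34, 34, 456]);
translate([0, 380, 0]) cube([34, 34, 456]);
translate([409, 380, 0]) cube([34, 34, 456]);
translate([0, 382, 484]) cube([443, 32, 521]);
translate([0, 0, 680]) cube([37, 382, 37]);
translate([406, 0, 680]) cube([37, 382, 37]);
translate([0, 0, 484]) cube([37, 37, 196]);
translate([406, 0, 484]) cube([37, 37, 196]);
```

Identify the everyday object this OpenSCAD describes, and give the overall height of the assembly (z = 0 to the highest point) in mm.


A chair. The overall height is 1005 mm.

A slab on four corner posts with a tall panel at the back — a chair. The seat slab sits at z = 456 with thickness 28, and the 521 mm backrest starts at the seat top, so the overall height is 456 + 28 + 521 = 1005 mm.


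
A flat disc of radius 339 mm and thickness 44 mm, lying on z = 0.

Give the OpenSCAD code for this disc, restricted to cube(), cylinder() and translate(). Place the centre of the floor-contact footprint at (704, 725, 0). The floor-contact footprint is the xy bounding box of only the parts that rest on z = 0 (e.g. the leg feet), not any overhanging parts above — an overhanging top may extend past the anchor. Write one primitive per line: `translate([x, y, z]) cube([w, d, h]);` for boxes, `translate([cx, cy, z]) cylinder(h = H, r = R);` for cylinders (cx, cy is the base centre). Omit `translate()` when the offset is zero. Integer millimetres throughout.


translate([704, 725, 0]) cylinder(h = 44, r = 339);


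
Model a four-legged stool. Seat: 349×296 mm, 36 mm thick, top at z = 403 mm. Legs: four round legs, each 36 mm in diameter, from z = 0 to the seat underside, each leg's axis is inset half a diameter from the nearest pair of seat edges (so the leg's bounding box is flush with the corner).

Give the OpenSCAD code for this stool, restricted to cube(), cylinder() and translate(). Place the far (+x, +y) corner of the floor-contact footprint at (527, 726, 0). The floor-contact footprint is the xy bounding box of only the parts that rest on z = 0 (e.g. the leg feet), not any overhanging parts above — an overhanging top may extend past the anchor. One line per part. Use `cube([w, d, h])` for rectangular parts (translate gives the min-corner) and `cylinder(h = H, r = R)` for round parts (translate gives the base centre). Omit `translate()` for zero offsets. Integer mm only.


// leg_h = 403 - 36 = 367
translate([178, 430, 367]) cube([349, 296, 36]);
translate([196, 448, 0]) cylinder(h = 367, r = 18);
translate([509, 448, 0]) cylinder(h = 367, r = 18);
translate([196, 708, 0]) cylinder(h = 367, r = 18);
translate([509, 708, 0]) cylinder(h = 367, r = 18);


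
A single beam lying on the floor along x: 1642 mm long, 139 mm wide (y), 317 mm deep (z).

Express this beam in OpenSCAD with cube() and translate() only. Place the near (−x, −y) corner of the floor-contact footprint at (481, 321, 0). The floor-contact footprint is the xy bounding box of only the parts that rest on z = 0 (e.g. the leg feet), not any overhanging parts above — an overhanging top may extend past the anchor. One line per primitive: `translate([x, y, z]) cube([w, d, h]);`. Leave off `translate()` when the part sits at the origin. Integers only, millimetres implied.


translate([481, 321, 0]) cube([1642, 139, 317]);


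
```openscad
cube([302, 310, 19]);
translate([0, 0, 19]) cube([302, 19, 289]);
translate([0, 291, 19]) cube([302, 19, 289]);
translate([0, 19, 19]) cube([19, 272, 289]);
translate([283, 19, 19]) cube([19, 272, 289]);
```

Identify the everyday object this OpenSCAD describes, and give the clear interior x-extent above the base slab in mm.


An open box. The internal width is 264 mm.

A 302×310 base slab with four walls standing on it — an open box. The base is 302 mm wide and the walls are 19 mm thick, so the internal width is 302 − 2 × 19 = 264 mm.


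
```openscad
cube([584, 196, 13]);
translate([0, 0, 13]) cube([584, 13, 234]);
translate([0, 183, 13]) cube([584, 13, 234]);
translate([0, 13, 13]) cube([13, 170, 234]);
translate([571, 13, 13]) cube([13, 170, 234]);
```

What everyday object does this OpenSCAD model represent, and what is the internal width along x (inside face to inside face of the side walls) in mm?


An open box. The internal width is 558 mm.

A 584×196 base slab with four walls standing on it — an open box. The base is 584 mm wide and the walls are 13 mm thick, so the internal width is 584 − 2 × 13 = 558 mm.


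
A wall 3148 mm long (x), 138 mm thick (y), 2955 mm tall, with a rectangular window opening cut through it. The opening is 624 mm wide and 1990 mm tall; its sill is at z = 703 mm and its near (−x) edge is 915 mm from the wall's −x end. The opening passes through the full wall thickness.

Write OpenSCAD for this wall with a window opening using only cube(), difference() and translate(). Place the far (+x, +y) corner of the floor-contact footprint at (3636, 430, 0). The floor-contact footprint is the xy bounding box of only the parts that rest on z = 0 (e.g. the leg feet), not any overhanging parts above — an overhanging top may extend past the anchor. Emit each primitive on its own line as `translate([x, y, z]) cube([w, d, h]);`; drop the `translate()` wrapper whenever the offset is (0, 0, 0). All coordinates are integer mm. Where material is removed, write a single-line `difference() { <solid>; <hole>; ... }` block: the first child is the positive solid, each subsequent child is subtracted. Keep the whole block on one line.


difference() { translate([488, 292, 0]) cube([3148, 138, 2955]); translate([1403, 292, 703]) cube([624, 138, 1990]); }


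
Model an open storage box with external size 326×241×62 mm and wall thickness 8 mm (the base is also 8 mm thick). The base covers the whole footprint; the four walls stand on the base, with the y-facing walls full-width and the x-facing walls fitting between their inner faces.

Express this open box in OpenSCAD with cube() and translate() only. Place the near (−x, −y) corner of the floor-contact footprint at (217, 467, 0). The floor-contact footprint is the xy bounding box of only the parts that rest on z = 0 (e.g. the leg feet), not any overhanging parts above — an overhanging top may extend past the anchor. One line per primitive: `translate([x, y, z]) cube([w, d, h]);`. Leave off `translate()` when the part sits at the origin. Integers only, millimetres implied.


translate([217, 467, 0]) cube([326, 241, 8]);
translate([217, 467, 8]) cube([326, 8, 54]);
translate([217, 700, 8]) cube([326, 8, 54]);
translate([217, 475, 8]) cube([8, 225, 54]);
translate([535, 475, 8]) cube([8, 225, 54]);


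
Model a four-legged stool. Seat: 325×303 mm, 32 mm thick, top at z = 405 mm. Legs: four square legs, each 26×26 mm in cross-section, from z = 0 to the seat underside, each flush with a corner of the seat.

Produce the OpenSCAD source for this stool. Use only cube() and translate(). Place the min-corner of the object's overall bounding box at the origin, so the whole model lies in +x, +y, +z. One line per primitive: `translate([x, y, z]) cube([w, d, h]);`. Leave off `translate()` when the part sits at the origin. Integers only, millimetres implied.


translate([0, 0, 373]) cube([325, 303, 32]);
cube([26, 26, 373]);
translate([299, 0, 0]) cube([26, 26, 373]);
translate([0, 277, 0]) cube([26, 26, 373]);
translate([299, 277, 0]) cube([26, 26, 373]);


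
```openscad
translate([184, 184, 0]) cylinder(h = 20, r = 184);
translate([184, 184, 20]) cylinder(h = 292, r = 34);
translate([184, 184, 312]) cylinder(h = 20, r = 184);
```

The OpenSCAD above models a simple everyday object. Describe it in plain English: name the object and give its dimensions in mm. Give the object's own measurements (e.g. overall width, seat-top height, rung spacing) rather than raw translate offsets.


A spool: two coaxial disc flanges of radius 184 mm and thickness 20 mm, joined by a core cylinder of radius 34 mm and height 292 mm. The lower flange rests on z = 0 and the three cylinders share a vertical axis.


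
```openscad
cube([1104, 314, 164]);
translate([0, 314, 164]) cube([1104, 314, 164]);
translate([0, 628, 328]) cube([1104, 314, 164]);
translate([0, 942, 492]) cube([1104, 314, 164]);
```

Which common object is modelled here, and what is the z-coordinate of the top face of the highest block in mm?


A staircase. The total rise is 656 mm.

4 identical blocks, each offset up and back from the previous — a staircase. Each step is 164 mm tall and there are 4 of them, so the total rise is 4 × 164 = 656 mm.


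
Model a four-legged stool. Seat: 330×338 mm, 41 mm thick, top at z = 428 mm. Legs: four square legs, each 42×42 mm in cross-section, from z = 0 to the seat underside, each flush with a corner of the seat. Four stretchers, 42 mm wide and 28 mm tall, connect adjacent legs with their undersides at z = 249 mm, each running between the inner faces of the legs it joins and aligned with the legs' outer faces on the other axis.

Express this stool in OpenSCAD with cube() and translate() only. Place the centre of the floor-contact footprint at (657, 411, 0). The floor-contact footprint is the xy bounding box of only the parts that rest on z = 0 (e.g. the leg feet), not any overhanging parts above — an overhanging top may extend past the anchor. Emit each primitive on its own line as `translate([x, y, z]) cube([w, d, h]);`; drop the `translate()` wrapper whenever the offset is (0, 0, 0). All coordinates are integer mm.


translate([492, 242, 387]) cube([330, 338, 41]);
translate([492, 242, 0]) cube([42, 42, 387]);
translate([780, 242, 0]) cube([42, 42, 387]);
translate([492, 538, 0]) cube([42, 42, 387]);
translate([780, 538, 0]) cube([42, 42, 387]);
translate([534, 242, 249]) cube([246, 42, 28]);
translate([534, 538, 249]) cube([246, 42, 28]);
translate([492, 284, 249]) cube([42, 254, 28]);
translate([780, 284, 249]) cube([42, 254, 28]);


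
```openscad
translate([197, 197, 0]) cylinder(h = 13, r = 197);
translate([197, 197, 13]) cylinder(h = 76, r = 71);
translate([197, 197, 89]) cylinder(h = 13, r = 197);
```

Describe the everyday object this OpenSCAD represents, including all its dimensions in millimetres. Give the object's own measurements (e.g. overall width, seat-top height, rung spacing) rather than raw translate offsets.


A spool: two coaxial disc flanges of radius 197 mm and thickness 13 mm, joined by a core cylinder of radius 71 mm and height 76 mm. The lower flange rests on z = 0 and the three cylinders share a vertical axis.


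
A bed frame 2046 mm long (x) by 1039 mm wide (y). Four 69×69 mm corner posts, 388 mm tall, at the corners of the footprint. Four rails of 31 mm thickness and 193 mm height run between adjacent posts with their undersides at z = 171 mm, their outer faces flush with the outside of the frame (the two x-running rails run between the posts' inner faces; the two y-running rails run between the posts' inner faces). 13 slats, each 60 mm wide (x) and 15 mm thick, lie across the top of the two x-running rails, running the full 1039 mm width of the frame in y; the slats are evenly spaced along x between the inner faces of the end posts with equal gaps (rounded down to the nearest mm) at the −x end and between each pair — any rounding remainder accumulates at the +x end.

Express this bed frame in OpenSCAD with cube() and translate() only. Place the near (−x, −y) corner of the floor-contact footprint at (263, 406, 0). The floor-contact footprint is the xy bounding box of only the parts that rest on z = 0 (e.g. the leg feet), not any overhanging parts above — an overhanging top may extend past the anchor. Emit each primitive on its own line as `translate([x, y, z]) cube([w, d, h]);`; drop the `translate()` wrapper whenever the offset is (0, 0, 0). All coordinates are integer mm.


// slat z = rail_z + rail_h = 171 + 193 = 364
// slat gap = ⌊(1908 − 13·60) / 14⌋ = 80
translate([263, 406, 0]) cube([69, 69, 388]);
translate([263, 1376, 0]) cube([69, 69, 388]);
translate([2240, 406, 0]) cube([69, 69, 388]);
translate([2240, 1376, 0]) cube([69, 69, 388]);
translate([332, 406, 171]) cube([1908, 31, 193]);
translate([332, 1414, 171]) cube([1908, 31, 193]);
translate([263, 475, 171]) cube([31, 901, 193]);
translate([2278, 475, 171]) cube([31, 901, 193]);
translate([412, 406, 364]) cube([60, 1039, 15]);
translate([552, 406, 364]) cube([60, 1039, 15]);
translate([692, 406, 364]) cube([60, 1039, 15]);
translate([832, 406, 364]) cube([60, 1039, 15]);
translate([972, 406, 364]) cube([60, 1039, 15]);
translate([1112, 406, 364]) cube([60, 1039, 15]);
translate([1252, 406, 364]) cube([60, 1039, 15]);
translate([1392, 406, 364]) cube([60, 1039, 15]);
translate([1532, 406, 364]) cube([60, 1039, 15]);
translate([1672, 406, 364]) cube([60, 1039, 15]);
translate([1812, 406, 364]) cube([60, 1039, 15]);
translate([1952, 406, 364]) cube([60, 1039, 15]);
translate([2092, 406, 364]) cube([60, 1039, 15]);


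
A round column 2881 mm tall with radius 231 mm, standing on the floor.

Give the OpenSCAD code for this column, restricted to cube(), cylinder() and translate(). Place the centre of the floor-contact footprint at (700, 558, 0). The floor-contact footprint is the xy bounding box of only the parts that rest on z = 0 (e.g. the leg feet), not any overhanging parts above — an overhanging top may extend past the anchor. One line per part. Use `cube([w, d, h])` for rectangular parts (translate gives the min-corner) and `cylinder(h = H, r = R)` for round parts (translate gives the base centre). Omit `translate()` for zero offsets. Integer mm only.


translate([700, 558, 0]) cylinder(h = 2881, r = 231);


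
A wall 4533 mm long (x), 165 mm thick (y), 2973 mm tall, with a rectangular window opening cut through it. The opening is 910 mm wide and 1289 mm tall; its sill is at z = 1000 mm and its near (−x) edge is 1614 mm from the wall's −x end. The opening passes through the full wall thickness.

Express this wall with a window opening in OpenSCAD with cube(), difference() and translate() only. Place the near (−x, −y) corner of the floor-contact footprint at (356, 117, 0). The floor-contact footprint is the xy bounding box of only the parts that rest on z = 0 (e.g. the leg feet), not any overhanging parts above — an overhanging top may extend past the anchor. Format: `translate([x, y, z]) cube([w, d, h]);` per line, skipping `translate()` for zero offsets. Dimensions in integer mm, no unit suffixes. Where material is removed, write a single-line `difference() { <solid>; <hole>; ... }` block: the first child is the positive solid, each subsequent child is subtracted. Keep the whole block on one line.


difference() { translate([356, 117, 0]) cube([4533, 165, 2973]); translate([1970, 117, 1000]) cube([910, 165, 1289]); }


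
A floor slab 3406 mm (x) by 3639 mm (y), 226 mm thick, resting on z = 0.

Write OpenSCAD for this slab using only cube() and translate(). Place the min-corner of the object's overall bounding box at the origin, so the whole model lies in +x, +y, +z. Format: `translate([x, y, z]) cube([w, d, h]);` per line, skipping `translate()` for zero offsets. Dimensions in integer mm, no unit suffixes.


cube([3406, 3639, 226]);


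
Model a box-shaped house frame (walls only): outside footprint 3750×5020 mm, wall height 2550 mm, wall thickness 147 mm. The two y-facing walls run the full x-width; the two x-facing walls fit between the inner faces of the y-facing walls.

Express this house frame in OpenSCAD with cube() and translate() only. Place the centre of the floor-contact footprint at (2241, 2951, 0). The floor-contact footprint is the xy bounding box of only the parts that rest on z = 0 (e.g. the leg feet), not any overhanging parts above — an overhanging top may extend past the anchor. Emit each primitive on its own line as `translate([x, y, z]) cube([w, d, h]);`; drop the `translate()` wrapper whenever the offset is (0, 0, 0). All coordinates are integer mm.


translate([366, 441, 0]) cube([3750, 147, 2550]);
translate([366, 5314, 0]) cube([3750, 147, 2550]);
translate([366, 588, 0]) cube([147, 4726, 2550]);
translate([3969, 588, 0]) cube([147, 4726, 2550]);


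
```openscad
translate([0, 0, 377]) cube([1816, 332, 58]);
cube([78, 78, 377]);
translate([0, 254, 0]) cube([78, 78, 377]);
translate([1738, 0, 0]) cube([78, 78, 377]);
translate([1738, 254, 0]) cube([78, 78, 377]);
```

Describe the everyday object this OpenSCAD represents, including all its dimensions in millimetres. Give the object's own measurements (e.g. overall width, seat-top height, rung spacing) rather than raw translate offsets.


A bench: a 1816×332 mm seat slab, 58 mm thick, top at z = 435 mm, on four 78×78 mm square legs flush with the seat corners and standing on z = 0.


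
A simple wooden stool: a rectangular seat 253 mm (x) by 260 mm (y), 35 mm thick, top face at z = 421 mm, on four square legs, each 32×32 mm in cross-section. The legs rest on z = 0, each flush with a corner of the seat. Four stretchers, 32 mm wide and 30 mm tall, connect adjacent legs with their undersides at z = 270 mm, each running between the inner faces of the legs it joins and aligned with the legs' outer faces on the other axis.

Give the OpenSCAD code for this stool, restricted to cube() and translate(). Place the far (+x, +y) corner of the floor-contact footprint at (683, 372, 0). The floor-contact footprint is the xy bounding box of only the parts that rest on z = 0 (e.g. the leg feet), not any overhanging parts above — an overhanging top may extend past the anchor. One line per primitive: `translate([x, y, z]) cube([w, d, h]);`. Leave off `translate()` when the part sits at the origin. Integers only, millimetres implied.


// leg_h = 421 - 35 = 386
// stretcher span = 253 - 2*32 = 189
translate([430, 112, 386]) cube([253, 260, 35]);
translate([430, 112, 0]) cube([32, 32, 386]);
translate([651, 112, 0]) cube([32, 32, 386]);
translate([430, 340, 0]) cube([32, 32, 386]);
translate([651, 340, 0]) cube([32, 32, 386]);
translate([462, 112, 270]) cube([189, 32, 30]);
translate([462, 340, 270]) cube([189, 32, 30]);
translate([430, 144, 270]) cube([32, 196, 30]);
translate([651, 144, 270]) cube([32, 196, 30]);


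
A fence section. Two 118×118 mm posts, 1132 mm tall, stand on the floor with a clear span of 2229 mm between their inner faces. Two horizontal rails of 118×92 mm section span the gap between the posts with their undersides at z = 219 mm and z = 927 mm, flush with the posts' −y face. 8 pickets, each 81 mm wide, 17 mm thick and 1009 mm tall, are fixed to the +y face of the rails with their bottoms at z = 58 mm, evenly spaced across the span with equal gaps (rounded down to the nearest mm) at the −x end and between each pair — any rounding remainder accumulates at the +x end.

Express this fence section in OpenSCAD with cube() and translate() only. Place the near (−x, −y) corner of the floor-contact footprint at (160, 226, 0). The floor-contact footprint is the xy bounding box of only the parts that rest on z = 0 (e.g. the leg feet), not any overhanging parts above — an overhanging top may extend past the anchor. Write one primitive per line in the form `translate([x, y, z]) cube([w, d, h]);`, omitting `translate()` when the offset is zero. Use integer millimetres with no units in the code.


translate([160, 226, 0]) cube([118, 118, 1132]);
translate([2507, 226, 0]) cube([118, 118, 1132]);
translate([278, 226, 219]) cube([2229, 118, 92]);
translate([278, 226, 927]) cube([2229, 118, 92]);
translate([453, 344, 58]) cube([81, 17, 1009]);
translate([709, 344, 58]) cube([81, 17, 1009]);
translate([965, 344, 58]) cube([81, 17, 1009]);
translate([1221, 344, 58]) cube([81, 17, 1009]);
translate([1477, 344, 58]) cube([81, 17, 1009]);
translate([1733, 344, 58]) cube([81, 17, 1009]);
translate([1989, 344, 58]) cube([81, 17, 1009]);
translate([2245, 344, 58]) cube([81, 17, 1009]);


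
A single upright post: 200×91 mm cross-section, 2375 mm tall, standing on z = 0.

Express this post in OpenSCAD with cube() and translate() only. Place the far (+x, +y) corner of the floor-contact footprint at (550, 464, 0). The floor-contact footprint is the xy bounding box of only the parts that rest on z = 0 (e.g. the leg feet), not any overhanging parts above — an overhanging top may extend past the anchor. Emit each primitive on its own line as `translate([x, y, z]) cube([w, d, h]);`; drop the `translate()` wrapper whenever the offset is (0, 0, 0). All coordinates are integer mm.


translate([350, 373, 0]) cube([200, 91, 2375]);


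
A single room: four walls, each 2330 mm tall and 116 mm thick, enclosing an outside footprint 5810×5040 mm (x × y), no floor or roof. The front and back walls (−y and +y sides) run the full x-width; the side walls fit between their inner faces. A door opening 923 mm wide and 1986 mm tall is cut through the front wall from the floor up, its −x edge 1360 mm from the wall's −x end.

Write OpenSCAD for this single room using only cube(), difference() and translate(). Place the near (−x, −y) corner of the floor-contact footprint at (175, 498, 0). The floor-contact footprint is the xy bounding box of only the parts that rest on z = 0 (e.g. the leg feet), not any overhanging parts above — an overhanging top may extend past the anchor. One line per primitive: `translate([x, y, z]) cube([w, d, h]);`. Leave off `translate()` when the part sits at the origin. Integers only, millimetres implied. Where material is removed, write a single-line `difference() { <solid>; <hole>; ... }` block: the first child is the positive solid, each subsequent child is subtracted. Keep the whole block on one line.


difference() { translate([175, 498, 0]) cube([5810, 116, 2330]); translate([1535, 498, 0]) cube([923, 116, 1986]); }
translate([175, 5422, 0]) cube([5810, 116, 2330]);
translate([175, 614, 0]) cube([116, 4808, 2330]);
translate([5869, 614, 0]) cube([116, 4808, 2330]);


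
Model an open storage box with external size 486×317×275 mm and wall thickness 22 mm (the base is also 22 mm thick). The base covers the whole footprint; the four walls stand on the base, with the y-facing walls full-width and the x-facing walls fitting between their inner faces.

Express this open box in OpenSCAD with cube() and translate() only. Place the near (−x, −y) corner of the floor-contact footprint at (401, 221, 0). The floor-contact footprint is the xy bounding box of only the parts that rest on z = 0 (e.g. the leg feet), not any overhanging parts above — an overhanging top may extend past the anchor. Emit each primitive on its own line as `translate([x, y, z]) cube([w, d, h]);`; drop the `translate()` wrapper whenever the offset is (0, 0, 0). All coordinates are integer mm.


translate([401, 221, 0]) cube([486, 317, 22]);
translate([401, 221, 22]) cube([486, 22, 253]);
translate([401, 516, 22]) cube([486, 22, 253]);
translate([401, 243, 22]) cube([22, 273, 253]);
translate([865, 243, 22]) cube([22, 273, 253]);


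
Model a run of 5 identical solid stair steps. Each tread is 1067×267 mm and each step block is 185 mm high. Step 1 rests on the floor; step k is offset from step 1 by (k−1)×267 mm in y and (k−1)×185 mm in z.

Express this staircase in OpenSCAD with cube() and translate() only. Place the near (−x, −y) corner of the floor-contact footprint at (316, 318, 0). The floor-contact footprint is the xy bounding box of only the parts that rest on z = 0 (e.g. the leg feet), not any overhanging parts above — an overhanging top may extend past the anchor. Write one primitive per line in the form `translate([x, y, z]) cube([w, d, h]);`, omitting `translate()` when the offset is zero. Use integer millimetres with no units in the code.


translate([316, 318, 0]) cube([1067, 267, 185]);
translate([316, 585, 185]) cube([1067, 267, 185]);
translate([316, 852, 370]) cube([1067, 267, 185]);
translate([316, 1119, 555]) cube([1067, 267, 185]);
translate([316, 1386, 740]) cube([1067, 267, 185]);


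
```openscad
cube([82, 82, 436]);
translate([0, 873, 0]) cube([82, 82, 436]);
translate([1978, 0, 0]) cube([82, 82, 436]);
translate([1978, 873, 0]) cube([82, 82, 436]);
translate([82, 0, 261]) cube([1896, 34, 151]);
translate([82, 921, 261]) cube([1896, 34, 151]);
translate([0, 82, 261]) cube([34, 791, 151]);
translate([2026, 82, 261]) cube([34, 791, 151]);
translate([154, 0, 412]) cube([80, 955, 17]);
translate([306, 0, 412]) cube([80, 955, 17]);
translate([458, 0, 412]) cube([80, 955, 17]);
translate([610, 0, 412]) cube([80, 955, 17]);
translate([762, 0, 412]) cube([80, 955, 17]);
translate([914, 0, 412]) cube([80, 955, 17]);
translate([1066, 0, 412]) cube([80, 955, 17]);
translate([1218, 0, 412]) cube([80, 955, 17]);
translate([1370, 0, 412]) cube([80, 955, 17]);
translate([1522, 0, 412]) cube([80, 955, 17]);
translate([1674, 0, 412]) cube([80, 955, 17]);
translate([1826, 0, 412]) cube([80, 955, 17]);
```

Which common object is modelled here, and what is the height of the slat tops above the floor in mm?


A bed frame. The slat-top height is 429 mm.

Four posts, four rails, and a row of slats — a bed frame. Slats sit on the rails at z = 261 + 151 = 412; with slat thickness 17, the top is 429 mm.
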